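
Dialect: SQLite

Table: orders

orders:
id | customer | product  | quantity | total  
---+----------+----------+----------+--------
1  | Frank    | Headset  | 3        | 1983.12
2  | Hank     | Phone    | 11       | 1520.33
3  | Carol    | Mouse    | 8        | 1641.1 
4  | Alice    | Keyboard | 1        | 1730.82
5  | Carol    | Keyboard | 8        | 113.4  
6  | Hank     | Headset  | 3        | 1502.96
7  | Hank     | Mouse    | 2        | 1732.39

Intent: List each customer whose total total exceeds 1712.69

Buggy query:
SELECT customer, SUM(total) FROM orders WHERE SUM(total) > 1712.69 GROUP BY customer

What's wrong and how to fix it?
Bug: SUM(total) is an aggregate, but WHERE filters rows before aggregation

Fix: Move the aggregate condition to a HAVING clause

Corrected query:
SELECT customer, SUM(total) FROM orders GROUP BY customer HAVING SUM(total) > 1712.69

Result:
customer | SUM(total)
---------+-----------
Alice    | 1730.82   
Carol    | 1754.5    
Frank    | 1983.12   
Hank     | 4755.68   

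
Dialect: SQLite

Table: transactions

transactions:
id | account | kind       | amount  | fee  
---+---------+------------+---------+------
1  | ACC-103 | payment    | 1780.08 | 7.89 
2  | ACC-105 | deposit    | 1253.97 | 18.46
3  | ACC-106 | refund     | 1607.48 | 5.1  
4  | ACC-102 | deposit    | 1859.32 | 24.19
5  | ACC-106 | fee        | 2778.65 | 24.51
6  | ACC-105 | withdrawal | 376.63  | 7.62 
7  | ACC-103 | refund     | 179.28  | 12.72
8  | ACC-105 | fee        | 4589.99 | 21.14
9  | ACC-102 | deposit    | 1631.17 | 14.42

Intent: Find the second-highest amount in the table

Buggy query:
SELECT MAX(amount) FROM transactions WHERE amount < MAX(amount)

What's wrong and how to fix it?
Bug: MAX(amount) on the right of the comparison is an aggregate-in-WHERE error

Fix: Compute the overall MAX in a subquery, then take MAX of rows below it

Corrected query:
SELECT MAX(amount) FROM transactions WHERE amount < (SELECT MAX(amount) FROM transactions)

Result:
MAX(amount)
-----------
2778.65    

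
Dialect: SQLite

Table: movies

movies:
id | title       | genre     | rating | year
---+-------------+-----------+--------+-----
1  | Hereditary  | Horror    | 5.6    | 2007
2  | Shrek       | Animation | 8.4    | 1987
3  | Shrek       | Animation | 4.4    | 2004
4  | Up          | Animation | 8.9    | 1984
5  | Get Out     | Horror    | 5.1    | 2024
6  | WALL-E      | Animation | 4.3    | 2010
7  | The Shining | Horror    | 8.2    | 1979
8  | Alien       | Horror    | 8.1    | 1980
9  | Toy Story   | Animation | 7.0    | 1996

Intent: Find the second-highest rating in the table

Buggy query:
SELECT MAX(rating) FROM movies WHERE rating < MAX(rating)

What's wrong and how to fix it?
Bug: MAX(rating) on the right of the comparison is an aggregate-in-WHERE error

Fix: Put the inner MAX in a scalar subquery

Corrected query:
SELECT MAX(rating) FROM movies WHERE rating < (SELECT MAX(rating) FROM movies)

Result:
MAX(rating)
-----------
8.4        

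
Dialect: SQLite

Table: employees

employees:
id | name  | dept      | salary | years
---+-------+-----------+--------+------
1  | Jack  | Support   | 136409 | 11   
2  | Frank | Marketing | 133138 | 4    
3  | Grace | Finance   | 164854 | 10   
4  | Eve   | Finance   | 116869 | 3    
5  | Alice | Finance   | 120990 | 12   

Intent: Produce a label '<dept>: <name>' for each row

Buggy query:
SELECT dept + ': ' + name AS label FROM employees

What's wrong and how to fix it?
Bug: '+' is numeric addition; on text columns SQLite converts them to 0 instead of concatenating

Fix: Replace + with || to concatenate text

Corrected query:
SELECT dept || ': ' || name AS label FROM employees

Result:
label           
----------------
Support: Jack   
Marketing: Frank
Finance: Grace  
Finance: Eve    
Finance: Alice  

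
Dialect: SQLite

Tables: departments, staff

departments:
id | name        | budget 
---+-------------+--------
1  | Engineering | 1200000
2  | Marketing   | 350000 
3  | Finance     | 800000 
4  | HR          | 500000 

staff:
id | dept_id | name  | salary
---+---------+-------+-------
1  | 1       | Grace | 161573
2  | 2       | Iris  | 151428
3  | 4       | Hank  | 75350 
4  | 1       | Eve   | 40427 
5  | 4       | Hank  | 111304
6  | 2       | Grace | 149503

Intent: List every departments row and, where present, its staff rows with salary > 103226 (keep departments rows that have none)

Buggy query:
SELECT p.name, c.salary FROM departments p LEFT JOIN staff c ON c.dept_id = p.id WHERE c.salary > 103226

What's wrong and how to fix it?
Bug: A WHERE condition on the right-hand table after LEFT JOIN drops unmatched parents

Fix: Put 'c.salary > 103226' in the JOIN's ON clause instead of WHERE

Corrected query:
SELECT p.name, c.salary FROM departments p LEFT JOIN staff c ON c.dept_id = p.id AND c.salary > 103226

Result:
name        | salary
------------+-------
Engineering | 161573
Marketing   | 149503
Marketing   | 151428
Finance     | NULL  
HR          | 111304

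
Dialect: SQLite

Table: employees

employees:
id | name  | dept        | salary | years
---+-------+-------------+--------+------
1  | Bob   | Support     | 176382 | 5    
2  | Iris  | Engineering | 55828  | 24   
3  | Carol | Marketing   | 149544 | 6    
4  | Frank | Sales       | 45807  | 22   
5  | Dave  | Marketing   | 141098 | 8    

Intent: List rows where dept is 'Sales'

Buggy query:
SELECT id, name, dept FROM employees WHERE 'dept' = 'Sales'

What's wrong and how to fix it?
Bug: Single quotes denote string literals in SQL; the column name is being compared as a constant string

Fix: Reference the column as dept without single quotes

Corrected query:
SELECT id, name, dept FROM employees WHERE dept = 'Sales'

Result:
id | name  | dept 
---+-------+------
4  | Frank | Sales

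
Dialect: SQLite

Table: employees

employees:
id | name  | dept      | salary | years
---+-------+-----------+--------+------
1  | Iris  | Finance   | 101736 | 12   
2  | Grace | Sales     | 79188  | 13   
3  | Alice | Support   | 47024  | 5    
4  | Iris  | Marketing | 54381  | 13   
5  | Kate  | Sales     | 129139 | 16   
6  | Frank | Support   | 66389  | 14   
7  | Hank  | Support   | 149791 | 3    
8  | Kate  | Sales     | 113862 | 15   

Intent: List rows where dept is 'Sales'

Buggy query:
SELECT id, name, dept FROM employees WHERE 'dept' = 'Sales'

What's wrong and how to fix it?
Bug: 'dept' in single quotes is a string literal, not the column; the comparison is literal-vs-literal and never true

Fix: Remove the quotes around the column name (or use double quotes for an identifier)

Corrected query:
SELECT id, name, dept FROM employees WHERE dept = 'Sales'

Result:
id | name  | dept 
---+-------+------
2  | Grace | Sales
5  | Kate  | Sales
8  | Kate  | Sales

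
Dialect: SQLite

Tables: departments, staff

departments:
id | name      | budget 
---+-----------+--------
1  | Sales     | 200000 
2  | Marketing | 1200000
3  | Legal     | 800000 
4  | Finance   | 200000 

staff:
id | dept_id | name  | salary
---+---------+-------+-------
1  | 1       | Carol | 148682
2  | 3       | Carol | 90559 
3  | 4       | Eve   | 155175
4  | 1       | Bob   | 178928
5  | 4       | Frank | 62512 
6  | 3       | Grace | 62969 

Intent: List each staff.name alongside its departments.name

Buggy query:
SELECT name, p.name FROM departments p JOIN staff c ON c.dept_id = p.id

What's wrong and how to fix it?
Bug: 'name' exists in both joined tables, so the database can't tell which one is meant

Fix: Prefix ambiguous columns with the table alias

Corrected query:
SELECT c.name, p.name FROM departments p JOIN staff c ON c.dept_id = p.id

Result:
name  | name   
------+--------
Carol | Sales  
Carol | Legal  
Eve   | Finance
Bob   | Sales  
Frank | Finance
Grace | Legal  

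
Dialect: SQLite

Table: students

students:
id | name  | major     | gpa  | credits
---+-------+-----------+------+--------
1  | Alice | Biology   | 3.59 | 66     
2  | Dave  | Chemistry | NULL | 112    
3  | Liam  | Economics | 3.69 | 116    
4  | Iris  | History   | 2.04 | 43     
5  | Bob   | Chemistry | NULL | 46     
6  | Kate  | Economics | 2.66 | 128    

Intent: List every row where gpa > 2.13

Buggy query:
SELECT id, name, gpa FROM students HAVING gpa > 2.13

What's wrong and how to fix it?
Bug: This is a non-aggregate query (no GROUP BY, no aggregates), so in SQLite the HAVING clause is invalid here; a row-level condition belongs in WHERE

Fix: Replace HAVING with WHERE since the condition applies to individual rows

Corrected query:
SELECT id, name, gpa FROM students WHERE gpa > 2.13

Result:
id | name  | gpa 
---+-------+-----
1  | Alice | 3.59
3  | Liam  | 3.69
6  | Kate  | 2.66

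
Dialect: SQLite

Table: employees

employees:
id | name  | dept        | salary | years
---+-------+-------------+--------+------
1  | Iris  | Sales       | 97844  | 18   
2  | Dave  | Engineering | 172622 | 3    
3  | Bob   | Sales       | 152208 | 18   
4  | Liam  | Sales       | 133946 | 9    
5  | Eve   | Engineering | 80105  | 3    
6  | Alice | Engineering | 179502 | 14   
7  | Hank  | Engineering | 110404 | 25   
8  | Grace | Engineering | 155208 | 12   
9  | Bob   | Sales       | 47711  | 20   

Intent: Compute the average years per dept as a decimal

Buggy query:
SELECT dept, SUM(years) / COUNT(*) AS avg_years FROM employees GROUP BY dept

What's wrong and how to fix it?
Bug: Both operands are integers, so '/' performs integer division and truncates

Fix: Cast one side to REAL so the division keeps the fractional part

Corrected query:
SELECT dept, SUM(years) * 1.0 / COUNT(*) AS avg_years FROM employees GROUP BY dept

Result:
dept        | avg_years
------------+----------
Engineering | 11.4     
Sales       | 16.25    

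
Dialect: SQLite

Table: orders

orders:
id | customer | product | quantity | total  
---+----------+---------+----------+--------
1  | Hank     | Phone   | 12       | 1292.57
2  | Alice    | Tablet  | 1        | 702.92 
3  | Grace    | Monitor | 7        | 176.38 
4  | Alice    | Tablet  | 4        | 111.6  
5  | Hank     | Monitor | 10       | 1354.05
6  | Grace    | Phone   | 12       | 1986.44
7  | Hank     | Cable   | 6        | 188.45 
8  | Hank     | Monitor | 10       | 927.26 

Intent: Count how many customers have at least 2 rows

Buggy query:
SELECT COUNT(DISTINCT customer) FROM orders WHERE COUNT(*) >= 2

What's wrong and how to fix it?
Bug: WHERE filters individual rows, not groups, so a group-level COUNT is invalid there

Fix: Use a subquery that GROUPs and filters with HAVING, then count its rows

Corrected query:
SELECT COUNT(*) FROM (SELECT customer FROM orders GROUP BY customer HAVING COUNT(*) >= 2)

Result:
COUNT(*)
--------
3       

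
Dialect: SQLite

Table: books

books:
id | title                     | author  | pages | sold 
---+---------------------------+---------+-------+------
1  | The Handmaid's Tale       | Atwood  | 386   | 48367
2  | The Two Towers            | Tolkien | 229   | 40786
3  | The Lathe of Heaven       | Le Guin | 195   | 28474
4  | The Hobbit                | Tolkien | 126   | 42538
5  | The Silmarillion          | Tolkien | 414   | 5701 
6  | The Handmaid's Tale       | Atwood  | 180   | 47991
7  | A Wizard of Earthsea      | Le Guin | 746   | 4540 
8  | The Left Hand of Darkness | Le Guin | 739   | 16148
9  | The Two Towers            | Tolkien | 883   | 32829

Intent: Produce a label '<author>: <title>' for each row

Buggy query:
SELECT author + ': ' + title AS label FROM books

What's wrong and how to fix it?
Bug: SQLite uses || for string concatenation; + coerces text to numbers (yielding 0)

Fix: Replace + with || to concatenate text

Corrected query:
SELECT author || ': ' || title AS label FROM books

Result:
label                             
----------------------------------
Atwood: The Handmaid's Tale       
Tolkien: The Two Towers           
Le Guin: The Lathe of Heaven      
Tolkien: The Hobbit               
Tolkien: The Silmarillion         
Atwood: The Handmaid's Tale       
Le Guin: A Wizard of Earthsea     
Le Guin: The Left Hand of Darkness
Tolkien: The Two Towers           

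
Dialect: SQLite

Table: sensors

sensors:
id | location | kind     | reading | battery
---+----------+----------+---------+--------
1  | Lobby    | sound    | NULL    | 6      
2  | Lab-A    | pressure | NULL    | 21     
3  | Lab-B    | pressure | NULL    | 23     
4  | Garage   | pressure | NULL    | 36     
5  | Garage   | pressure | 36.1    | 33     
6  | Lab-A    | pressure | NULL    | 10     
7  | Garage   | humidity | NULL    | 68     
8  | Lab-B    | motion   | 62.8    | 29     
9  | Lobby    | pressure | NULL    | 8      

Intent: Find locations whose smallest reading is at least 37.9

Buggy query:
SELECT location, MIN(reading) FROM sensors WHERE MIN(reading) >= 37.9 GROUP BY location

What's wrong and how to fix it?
Bug: Aggregates like MIN are computed per group after WHERE runs

Fix: Use HAVING for the per-group MIN condition

Corrected query:
SELECT location, MIN(reading) FROM sensors GROUP BY location HAVING MIN(reading) >= 37.9

Result:
location | MIN(reading)
---------+-------------
Lab-B    | 62.8        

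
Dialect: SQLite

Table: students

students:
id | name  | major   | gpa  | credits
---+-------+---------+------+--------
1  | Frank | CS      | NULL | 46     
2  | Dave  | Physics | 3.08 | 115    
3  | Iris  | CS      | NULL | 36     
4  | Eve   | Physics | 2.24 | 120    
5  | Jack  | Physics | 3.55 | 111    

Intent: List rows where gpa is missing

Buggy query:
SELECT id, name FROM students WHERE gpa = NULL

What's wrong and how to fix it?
Bug: Comparing to NULL with '=' never matches; NULL = NULL is unknown, not true

Fix: Replace '= NULL' with 'IS NULL'

Corrected query:
SELECT id, name FROM students WHERE gpa IS NULL

Result:
id | name 
---+------
1  | Frank
3  | Iris 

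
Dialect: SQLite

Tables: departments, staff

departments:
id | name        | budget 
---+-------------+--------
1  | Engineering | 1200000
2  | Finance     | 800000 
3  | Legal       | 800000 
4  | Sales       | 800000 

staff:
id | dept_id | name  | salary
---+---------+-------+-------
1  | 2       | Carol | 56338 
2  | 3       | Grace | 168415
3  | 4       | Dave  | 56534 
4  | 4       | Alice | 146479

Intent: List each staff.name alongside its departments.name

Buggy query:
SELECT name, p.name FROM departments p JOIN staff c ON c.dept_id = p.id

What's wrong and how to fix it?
Bug: 'name' exists in both joined tables, so the database can't tell which one is meant

Fix: Prefix ambiguous columns with the table alias

Corrected query:
SELECT c.name, p.name FROM departments p JOIN staff c ON c.dept_id = p.id

Result:
name  | name   
------+--------
Carol | Finance
Grace | Legal  
Dave  | Sales  
Alice | Sales  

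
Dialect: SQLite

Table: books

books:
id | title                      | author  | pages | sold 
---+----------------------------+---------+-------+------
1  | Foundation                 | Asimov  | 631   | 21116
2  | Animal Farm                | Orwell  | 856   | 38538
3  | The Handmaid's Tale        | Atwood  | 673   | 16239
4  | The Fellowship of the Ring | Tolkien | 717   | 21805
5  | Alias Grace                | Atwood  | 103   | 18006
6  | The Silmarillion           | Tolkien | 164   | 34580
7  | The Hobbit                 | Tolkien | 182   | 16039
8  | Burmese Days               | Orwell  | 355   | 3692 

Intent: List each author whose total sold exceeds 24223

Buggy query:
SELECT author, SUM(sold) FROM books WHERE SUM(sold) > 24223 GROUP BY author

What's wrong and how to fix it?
Bug: SUM(sold) is an aggregate, but WHERE filters rows before aggregation

Fix: Use HAVING (which filters groups after aggregation) instead of WHERE

Corrected query:
SELECT author, SUM(sold) FROM books GROUP BY author HAVING SUM(sold) > 24223

Result:
author  | SUM(sold)
--------+----------
Atwood  | 34245    
Orwell  | 42230    
Tolkien | 72424    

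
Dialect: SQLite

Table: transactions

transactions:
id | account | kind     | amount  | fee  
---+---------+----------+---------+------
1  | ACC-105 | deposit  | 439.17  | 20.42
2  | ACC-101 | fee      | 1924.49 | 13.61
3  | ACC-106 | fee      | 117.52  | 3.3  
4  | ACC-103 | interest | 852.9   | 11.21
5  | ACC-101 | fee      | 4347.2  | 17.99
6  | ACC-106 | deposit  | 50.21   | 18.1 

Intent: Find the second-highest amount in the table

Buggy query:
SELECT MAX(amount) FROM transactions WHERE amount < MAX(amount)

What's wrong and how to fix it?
Bug: MAX(amount) on the right of the comparison is an aggregate-in-WHERE error

Fix: Compute the overall MAX in a subquery, then take MAX of rows below it

Corrected query:
SELECT MAX(amount) FROM transactions WHERE amount < (SELECT MAX(amount) FROM transactions)

Result:
MAX(amount)
-----------
1924.49    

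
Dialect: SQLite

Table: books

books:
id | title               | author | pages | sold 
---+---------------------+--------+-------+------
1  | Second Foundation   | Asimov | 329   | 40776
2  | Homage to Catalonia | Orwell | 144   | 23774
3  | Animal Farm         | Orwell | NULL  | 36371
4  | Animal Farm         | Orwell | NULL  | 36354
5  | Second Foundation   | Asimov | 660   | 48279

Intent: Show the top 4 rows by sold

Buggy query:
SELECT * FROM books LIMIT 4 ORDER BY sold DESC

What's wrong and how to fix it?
Bug: ORDER BY cannot follow LIMIT; LIMIT is the final clause

Fix: Sort with ORDER BY, then apply LIMIT

Corrected query:
SELECT * FROM books ORDER BY sold DESC LIMIT 4

Result:
id | title             | author | pages | sold 
---+-------------------+--------+-------+------
5  | Second Foundation | Asimov | 660   | 48279
1  | Second Foundation | Asimov | 329   | 40776
3  | Animal Farm       | Orwell | NULL  | 36371
4  | Animal Farm       | Orwell | NULL  | 36354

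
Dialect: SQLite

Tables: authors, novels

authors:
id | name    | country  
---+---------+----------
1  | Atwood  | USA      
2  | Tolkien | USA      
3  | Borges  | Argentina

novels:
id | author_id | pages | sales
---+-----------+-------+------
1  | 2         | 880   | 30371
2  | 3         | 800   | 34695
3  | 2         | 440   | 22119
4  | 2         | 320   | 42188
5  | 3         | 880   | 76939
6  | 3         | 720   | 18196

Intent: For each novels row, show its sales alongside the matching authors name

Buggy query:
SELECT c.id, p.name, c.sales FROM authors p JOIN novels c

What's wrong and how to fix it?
Bug: JOIN with no ON clause produces a cartesian product; every novels row pairs with every authors row

Fix: Specify the join condition linking the foreign key to the parent id

Corrected query:
SELECT c.id, p.name, c.sales FROM authors p JOIN novels c ON c.author_id = p.id

Result:
id | name    | sales
---+---------+------
1  | Tolkien | 30371
2  | Borges  | 34695
3  | Tolkien | 22119
4  | Tolkien | 42188
5  | Borges  | 76939
6  | Borges  | 18196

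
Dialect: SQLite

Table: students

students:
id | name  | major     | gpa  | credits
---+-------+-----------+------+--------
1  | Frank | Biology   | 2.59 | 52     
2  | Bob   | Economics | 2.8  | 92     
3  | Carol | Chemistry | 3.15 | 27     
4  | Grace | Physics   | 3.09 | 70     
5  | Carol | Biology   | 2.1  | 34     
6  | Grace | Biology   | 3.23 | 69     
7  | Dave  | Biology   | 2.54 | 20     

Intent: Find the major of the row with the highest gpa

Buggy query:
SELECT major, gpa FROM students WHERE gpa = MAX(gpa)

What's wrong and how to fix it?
Bug: WHERE is evaluated per row; an aggregate over the whole table isn't defined there

Fix: Use a subquery: WHERE gpa = (SELECT MAX(gpa) FROM students)

Corrected query:
SELECT major, gpa FROM students WHERE gpa = (SELECT MAX(gpa) FROM students)

Result:
major   | gpa 
--------+-----
Biology | 3.23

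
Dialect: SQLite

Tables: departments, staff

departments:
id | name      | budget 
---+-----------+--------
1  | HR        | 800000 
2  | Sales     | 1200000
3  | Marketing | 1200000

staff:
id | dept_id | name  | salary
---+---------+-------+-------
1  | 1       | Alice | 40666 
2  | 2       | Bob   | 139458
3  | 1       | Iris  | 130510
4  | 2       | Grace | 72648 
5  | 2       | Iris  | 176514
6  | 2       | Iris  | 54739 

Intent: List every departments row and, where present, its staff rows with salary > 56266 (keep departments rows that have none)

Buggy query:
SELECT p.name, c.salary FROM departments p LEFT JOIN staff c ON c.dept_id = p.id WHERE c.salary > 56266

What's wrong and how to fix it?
Bug: Filtering c.salary in WHERE discards the NULL rows produced by LEFT JOIN, turning it into an inner join

Fix: Put 'c.salary > 56266' in the JOIN's ON clause instead of WHERE

Corrected query:
SELECT p.name, c.salary FROM departments p LEFT JOIN staff c ON c.dept_id = p.id AND c.salary > 56266

Result:
name      | salary
----------+-------
HR        | 130510
Sales     | 72648 
Sales     | 139458
Sales     | 176514
Marketing | NULL  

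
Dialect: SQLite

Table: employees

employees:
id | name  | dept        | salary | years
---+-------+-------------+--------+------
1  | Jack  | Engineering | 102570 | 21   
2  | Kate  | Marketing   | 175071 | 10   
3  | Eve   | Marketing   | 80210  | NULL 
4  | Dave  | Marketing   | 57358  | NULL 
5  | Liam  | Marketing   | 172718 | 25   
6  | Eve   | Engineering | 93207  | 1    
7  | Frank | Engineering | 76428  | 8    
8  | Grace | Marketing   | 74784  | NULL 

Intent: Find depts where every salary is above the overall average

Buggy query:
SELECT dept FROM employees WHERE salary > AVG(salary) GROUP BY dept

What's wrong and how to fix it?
Bug: WHERE evaluates per row before aggregation, so AVG() is unavailable

Fix: Compute the overall average in a scalar subquery and compare each group's MIN against it in HAVING

Corrected query:
SELECT dept FROM employees GROUP BY dept HAVING MIN(salary) > (SELECT AVG(salary) FROM employees)

Result:
(no rows)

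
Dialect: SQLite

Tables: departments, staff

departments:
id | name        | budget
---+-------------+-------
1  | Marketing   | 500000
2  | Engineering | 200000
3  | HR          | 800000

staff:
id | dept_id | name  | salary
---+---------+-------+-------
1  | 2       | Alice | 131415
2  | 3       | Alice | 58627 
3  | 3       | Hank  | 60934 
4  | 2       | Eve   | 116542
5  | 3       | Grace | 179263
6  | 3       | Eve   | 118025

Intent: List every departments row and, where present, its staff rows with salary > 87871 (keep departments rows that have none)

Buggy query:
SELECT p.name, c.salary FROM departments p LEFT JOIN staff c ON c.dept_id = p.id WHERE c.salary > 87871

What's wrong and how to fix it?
Bug: A WHERE condition on the right-hand table after LEFT JOIN drops unmatched parents

Fix: Move the right-table condition into the ON clause so unmatched parents are kept

Corrected query:
SELECT p.name, c.salary FROM departments p LEFT JOIN staff c ON c.dept_id = p.id AND c.salary > 87871

Result:
name        | salary
------------+-------
Marketing   | NULL  
Engineering | 116542
Engineering | 131415
HR          | 118025
HR          | 179263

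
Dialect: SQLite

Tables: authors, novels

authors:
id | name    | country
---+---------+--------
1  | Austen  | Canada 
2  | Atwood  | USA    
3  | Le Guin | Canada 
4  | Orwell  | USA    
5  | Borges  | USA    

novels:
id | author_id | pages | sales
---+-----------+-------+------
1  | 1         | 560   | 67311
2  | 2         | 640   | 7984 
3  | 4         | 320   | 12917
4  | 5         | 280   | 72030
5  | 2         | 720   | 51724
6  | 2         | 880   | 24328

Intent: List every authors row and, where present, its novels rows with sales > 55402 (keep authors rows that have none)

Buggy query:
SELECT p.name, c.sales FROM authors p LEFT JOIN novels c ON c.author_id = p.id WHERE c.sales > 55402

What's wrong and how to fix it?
Bug: A WHERE condition on the right-hand table after LEFT JOIN drops unmatched parents

Fix: Put 'c.sales > 55402' in the JOIN's ON clause instead of WHERE

Corrected query:
SELECT p.name, c.sales FROM authors p LEFT JOIN novels c ON c.author_id = p.id AND c.sales > 55402

Result:
name    | sales
--------+------
Austen  | 67311
Atwood  | NULL 
Le Guin | NULL 
Orwell  | NULL 
Borges  | 72030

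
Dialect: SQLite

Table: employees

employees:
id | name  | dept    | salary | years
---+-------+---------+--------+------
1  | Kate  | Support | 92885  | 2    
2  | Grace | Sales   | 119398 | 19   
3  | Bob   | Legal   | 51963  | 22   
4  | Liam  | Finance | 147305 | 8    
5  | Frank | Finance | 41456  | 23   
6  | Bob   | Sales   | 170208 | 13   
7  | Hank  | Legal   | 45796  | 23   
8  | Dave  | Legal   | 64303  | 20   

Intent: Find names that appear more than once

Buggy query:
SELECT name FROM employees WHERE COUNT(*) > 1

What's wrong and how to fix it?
Bug: WHERE can't reference COUNT(*); aggregates are computed after WHERE

Fix: GROUP BY name, then filter groups with HAVING COUNT(*) > 1

Corrected query:
SELECT name FROM employees GROUP BY name HAVING COUNT(*) > 1

Result:
name
----
Bob 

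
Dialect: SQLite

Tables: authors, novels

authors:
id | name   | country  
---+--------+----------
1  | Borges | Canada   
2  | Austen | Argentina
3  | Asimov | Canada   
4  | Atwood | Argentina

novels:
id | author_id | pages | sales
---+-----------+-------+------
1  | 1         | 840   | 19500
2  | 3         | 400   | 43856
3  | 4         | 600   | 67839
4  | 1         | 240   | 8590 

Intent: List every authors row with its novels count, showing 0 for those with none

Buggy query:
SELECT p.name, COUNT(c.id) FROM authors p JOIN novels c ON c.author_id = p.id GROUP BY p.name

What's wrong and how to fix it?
Bug: INNER JOIN drops authors rows that have no matching novels rows

Fix: Switch to LEFT JOIN to retain unmatched parent rows

Corrected query:
SELECT p.name, COUNT(c.id) FROM authors p LEFT JOIN novels c ON c.author_id = p.id GROUP BY p.name

Result:
name   | COUNT(c.id)
-------+------------
Asimov | 1          
Atwood | 1          
Austen | 0          
Borges | 2          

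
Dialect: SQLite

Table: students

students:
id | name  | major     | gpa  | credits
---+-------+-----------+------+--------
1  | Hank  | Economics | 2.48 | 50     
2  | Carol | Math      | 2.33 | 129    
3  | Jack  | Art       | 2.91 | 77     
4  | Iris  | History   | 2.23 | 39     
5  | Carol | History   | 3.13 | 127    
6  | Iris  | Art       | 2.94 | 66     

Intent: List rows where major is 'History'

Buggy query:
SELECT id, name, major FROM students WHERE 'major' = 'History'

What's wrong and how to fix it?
Bug: Single quotes denote string literals in SQL; the column name is being compared as a constant string

Fix: Remove the quotes around the column name (or use double quotes for an identifier)

Corrected query:
SELECT id, name, major FROM students WHERE major = 'History'

Result:
id | name  | major  
---+-------+--------
4  | Iris  | History
5  | Carol | History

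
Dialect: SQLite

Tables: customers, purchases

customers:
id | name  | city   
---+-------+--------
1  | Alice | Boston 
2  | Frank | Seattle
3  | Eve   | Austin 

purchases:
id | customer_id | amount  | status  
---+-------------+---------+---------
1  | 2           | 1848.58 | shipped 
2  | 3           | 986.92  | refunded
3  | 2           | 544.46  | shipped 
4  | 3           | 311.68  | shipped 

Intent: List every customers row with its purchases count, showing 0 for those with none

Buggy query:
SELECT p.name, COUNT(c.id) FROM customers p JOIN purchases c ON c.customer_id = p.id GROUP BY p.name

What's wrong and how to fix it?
Bug: INNER JOIN drops customers rows that have no matching purchases rows

Fix: Use LEFT JOIN so parents without children still appear (COUNT(c.id) gives 0)

Corrected query:
SELECT p.name, COUNT(c.id) FROM customers p LEFT JOIN purchases c ON c.customer_id = p.id GROUP BY p.name

Result:
name  | COUNT(c.id)
------+------------
Alice | 0          
Eve   | 2          
Frank | 2          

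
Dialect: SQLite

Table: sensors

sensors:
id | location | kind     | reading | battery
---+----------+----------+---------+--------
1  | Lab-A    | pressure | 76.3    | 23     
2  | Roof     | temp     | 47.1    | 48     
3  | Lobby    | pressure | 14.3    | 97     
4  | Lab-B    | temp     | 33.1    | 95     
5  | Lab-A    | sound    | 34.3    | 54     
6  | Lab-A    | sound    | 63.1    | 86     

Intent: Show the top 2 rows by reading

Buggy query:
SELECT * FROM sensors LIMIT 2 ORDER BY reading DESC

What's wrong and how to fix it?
Bug: ORDER BY cannot follow LIMIT; LIMIT is the final clause

Fix: Swap the clauses: ORDER BY first, then LIMIT

Corrected query:
SELECT * FROM sensors ORDER BY reading DESC LIMIT 2

Result:
id | location | kind     | reading | battery
---+----------+----------+---------+--------
1  | Lab-A    | pressure | 76.3    | 23     
6  | Lab-A    | sound    | 63.1    | 86     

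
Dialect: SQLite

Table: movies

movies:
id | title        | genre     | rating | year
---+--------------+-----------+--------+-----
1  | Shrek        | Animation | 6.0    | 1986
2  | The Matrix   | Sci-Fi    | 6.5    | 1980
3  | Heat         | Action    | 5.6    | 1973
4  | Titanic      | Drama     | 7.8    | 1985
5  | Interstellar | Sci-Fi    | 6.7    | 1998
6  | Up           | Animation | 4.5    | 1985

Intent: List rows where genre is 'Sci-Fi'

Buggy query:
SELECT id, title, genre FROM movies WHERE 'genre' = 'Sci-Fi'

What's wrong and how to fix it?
Bug: Single quotes denote string literals in SQL; the column name is being compared as a constant string

Fix: Remove the quotes around the column name (or use double quotes for an identifier)

Corrected query:
SELECT id, title, genre FROM movies WHERE genre = 'Sci-Fi'

Result:
id | title        | genre 
---+--------------+-------
2  | The Matrix   | Sci-Fi
5  | Interstellar | Sci-Fi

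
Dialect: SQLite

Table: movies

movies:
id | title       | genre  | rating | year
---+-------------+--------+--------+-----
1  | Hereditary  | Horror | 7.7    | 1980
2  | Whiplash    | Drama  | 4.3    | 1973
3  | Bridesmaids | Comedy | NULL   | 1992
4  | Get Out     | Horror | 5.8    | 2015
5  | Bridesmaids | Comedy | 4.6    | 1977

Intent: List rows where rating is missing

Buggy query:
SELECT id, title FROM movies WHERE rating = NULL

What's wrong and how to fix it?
Bug: '= NULL' is always unknown in SQL three-valued logic, so no rows match

Fix: Use IS NULL to test for NULL

Corrected query:
SELECT id, title FROM movies WHERE rating IS NULL

Result:
id | title      
---+------------
3  | Bridesmaids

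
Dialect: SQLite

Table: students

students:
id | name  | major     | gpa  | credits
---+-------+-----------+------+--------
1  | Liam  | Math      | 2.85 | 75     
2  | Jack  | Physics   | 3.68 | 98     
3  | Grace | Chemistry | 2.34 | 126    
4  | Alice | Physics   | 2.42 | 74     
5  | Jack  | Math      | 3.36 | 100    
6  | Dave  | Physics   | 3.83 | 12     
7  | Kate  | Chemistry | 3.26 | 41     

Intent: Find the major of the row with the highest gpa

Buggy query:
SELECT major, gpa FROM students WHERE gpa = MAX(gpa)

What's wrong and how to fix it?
Bug: MAX(gpa) is an aggregate and cannot be used directly in WHERE

Fix: Use a subquery: WHERE gpa = (SELECT MAX(gpa) FROM students)

Corrected query:
SELECT major, gpa FROM students WHERE gpa = (SELECT MAX(gpa) FROM students)

Result:
major   | gpa 
--------+-----
Physics | 3.83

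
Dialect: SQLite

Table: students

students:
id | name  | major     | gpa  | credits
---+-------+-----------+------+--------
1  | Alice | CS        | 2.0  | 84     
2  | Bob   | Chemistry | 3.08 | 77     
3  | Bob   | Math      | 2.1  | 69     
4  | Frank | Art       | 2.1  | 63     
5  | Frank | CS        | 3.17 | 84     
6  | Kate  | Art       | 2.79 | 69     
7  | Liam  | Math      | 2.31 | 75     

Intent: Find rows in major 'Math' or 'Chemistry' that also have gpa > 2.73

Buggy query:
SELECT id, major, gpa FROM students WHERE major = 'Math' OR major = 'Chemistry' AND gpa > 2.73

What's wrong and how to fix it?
Bug: Without parentheses, AND is evaluated before OR, so the gpa filter only applies to the 'Chemistry' branch

Fix: Group the OR with parentheses (or use IN), then AND the threshold

Corrected query:
SELECT id, major, gpa FROM students WHERE (major = 'Math' OR major = 'Chemistry') AND gpa > 2.73

Result:
id | major     | gpa 
---+-----------+-----
2  | Chemistry | 3.08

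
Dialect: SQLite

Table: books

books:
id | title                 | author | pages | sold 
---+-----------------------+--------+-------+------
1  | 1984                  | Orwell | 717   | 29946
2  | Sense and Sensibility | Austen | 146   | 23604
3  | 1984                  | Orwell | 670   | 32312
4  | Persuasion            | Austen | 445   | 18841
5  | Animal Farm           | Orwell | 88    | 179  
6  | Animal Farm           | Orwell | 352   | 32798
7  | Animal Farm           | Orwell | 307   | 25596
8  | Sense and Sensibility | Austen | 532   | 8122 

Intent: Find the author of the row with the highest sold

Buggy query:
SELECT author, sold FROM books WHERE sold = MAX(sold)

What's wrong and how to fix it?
Bug: WHERE is evaluated per row; an aggregate over the whole table isn't defined there

Fix: Use a subquery: WHERE sold = (SELECT MAX(sold) FROM books)

Corrected query:
SELECT author, sold FROM books WHERE sold = (SELECT MAX(sold) FROM books)

Result:
author | sold 
-------+------
Orwell | 32798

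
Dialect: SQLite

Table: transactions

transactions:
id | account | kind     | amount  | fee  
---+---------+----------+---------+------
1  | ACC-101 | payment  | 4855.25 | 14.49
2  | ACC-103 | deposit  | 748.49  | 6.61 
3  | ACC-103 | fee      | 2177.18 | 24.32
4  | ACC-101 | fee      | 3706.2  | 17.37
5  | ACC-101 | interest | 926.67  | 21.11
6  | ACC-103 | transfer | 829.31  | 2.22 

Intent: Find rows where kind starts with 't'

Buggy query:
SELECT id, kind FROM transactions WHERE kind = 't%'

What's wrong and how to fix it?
Bug: Wildcards only work with LIKE; '=' treats '%' as a literal character

Fix: Replace '=' with LIKE so 't%' is treated as a pattern

Corrected query:
SELECT id, kind FROM transactions WHERE kind LIKE 't%'

Result:
id | kind    
---+---------
6  | transfer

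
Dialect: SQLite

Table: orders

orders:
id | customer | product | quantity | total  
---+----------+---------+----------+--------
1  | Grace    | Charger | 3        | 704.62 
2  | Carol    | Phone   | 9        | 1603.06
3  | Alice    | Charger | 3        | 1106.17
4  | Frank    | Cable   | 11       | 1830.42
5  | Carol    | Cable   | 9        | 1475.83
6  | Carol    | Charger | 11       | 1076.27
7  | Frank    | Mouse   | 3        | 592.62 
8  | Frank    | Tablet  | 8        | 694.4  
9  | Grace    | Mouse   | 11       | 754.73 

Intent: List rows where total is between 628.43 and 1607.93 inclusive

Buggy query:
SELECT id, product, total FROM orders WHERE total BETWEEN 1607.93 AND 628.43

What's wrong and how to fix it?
Bug: BETWEEN expects the lower bound first; with 1607.93 AND 628.43 the range is empty

Fix: Swap the bounds so the smaller value comes first

Corrected query:
SELECT id, product, total FROM orders WHERE total BETWEEN 628.43 AND 1607.93

Result:
id | product | total  
---+---------+--------
1  | Charger | 704.62 
2  | Phone   | 1603.06
3  | Charger | 1106.17
5  | Cable   | 1475.83
6  | Charger | 1076.27
8  | Tablet  | 694.4  
9  | Mouse   | 754.73 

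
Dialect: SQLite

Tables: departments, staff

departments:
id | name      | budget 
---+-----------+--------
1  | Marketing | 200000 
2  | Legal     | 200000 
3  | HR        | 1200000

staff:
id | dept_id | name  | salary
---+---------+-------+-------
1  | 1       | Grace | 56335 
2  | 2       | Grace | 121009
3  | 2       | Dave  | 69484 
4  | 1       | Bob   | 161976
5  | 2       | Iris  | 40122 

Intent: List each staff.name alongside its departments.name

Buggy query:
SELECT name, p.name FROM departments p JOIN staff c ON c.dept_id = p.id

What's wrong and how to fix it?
Bug: Both tables have a 'name' column; the unqualified reference is ambiguous

Fix: Qualify the column with its table alias (c.name)

Corrected query:
SELECT c.name, p.name FROM departments p JOIN staff c ON c.dept_id = p.id

Result:
name  | name     
------+----------
Grace | Marketing
Grace | Legal    
Dave  | Legal    
Bob   | Marketing
Iris  | Legal    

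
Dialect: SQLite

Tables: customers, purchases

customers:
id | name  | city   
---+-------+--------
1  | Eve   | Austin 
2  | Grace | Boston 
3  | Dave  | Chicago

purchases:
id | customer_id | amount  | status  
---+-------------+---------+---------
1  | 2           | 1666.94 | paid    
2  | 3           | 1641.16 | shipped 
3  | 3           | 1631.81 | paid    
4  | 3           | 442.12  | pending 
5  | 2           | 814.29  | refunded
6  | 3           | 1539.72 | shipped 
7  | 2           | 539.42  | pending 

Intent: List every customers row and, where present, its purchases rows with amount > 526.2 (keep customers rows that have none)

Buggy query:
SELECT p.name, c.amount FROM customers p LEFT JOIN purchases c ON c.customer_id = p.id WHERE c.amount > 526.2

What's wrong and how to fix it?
Bug: A WHERE condition on the right-hand table after LEFT JOIN drops unmatched parents

Fix: Move the right-table condition into the ON clause so unmatched parents are kept

Corrected query:
SELECT p.name, c.amount FROM customers p LEFT JOIN purchases c ON c.customer_id = p.id AND c.amount > 526.2

Result:
name  | amount 
------+--------
Eve   | NULL   
Grace | 539.42 
Grace | 814.29 
Grace | 1666.94
Dave  | 1539.72
Dave  | 1631.81
Dave  | 1641.16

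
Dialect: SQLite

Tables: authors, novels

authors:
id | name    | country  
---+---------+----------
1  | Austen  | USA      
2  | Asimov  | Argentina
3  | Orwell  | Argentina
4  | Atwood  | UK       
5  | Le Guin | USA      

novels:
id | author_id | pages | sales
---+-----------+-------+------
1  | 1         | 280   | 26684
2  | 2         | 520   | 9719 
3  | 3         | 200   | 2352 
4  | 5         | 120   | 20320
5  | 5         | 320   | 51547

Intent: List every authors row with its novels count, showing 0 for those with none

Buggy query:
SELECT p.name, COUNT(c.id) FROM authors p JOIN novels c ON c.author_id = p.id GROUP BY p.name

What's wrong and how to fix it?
Bug: INNER JOIN drops authors rows that have no matching novels rows

Fix: Use LEFT JOIN so parents without children still appear (COUNT(c.id) gives 0)

Corrected query:
SELECT p.name, COUNT(c.id) FROM authors p LEFT JOIN novels c ON c.author_id = p.id GROUP BY p.name

Result:
name    | COUNT(c.id)
--------+------------
Asimov  | 1          
Atwood  | 0          
Austen  | 1          
Le Guin | 2          
Orwell  | 1          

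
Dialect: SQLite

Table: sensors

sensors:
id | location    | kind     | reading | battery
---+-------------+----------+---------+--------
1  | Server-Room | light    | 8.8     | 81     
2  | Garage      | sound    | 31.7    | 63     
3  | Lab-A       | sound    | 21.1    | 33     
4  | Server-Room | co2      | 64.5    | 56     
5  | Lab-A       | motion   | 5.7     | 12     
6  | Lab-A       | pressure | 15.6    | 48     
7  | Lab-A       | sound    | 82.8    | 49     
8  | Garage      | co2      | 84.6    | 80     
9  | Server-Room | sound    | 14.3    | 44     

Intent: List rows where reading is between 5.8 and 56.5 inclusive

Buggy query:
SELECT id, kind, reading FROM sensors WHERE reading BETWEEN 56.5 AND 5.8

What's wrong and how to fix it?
Bug: The bounds are reversed; BETWEEN a AND b requires a <= b to match anything

Fix: Swap the bounds so the smaller value comes first

Corrected query:
SELECT id, kind, reading FROM sensors WHERE reading BETWEEN 5.8 AND 56.5

Result:
id | kind     | reading
---+----------+--------
1  | light    | 8.8    
2  | sound    | 31.7   
3  | sound    | 21.1   
6  | pressure | 15.6   
9  | sound    | 14.3   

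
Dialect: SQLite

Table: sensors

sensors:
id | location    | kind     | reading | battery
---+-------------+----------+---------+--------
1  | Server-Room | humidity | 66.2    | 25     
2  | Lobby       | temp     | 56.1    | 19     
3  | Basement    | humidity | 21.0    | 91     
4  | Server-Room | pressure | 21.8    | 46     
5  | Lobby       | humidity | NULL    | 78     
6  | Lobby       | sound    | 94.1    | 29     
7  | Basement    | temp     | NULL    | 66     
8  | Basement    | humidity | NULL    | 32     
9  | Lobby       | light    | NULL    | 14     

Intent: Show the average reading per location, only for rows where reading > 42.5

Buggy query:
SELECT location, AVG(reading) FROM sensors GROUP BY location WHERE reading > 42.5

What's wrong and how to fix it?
Bug: WHERE cannot follow GROUP BY

Fix: Place WHERE between FROM and GROUP BY

Corrected query:
SELECT location, AVG(reading) FROM sensors WHERE reading > 42.5 GROUP BY location

Result:
location    | AVG(reading)
------------+-------------
Lobby       | 75.1        
Server-Room | 66.2        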